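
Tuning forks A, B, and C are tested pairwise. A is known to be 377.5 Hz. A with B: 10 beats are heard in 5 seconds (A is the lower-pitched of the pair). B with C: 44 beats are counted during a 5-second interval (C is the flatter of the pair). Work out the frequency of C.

370.7 Hz

A–B: Beat frequency = 10/5 = 2 Hz.
B is above A, so f_B = 377.5 + 2 = 379.5 Hz.
B–C: Beat frequency = 44/5 = 8.8 Hz.
C is below B, so f_C = 379.5 − 8.8 = 370.7 Hz.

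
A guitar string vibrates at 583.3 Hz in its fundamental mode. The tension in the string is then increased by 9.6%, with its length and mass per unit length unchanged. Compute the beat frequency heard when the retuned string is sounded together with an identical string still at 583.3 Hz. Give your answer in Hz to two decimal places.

For a string, f ∝ √T, so the new frequency is 583.3·√1.096 = 610.6569 Hz.
f_beat = |610.6569 − 583.3| = 27.36 Hz.

27.36 Hz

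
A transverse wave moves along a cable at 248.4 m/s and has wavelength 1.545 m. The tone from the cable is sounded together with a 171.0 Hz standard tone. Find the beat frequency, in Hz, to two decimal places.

Source frequency f = v/λ = 248.4/1.545 = 160.7767 Hz.
f_beat = |160.7767 − 171.0| = 10.22 Hz.

10.22 Hz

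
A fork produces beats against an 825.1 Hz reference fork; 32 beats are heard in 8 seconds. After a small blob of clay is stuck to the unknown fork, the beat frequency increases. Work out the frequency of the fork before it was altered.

Beat frequency = 32/8 = 4 Hz.
|f − 825.1| = 4, so the fork was at either 821.1 Hz or 829.1 Hz.
Adding mass to a fork lowers its frequency; the adjustment lowers the fork's frequency.
The beat rate rose, so the adjustment moved the fork further from 825.1 Hz — it was already below the reference.

821.1 Hz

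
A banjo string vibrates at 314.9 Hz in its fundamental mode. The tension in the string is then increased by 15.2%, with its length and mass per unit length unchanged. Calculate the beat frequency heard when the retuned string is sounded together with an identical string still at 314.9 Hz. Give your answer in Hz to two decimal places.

For a string, f ∝ √T, so the new frequency is 314.9·√1.152 = 337.9861 Hz.
f_beat = |337.9861 − 314.9| = 23.09 Hz.

23.09 Hz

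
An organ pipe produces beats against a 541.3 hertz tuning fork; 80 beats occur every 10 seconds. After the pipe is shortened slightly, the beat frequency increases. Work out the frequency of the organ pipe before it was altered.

549.3 Hz

Beat frequency = 80/10 = 8 Hz.
|f − 541.3| = 8, so the organ pipe was at either 533.3 Hz or 549.3 Hz.
A shorter pipe has a higher fundamental; the adjustment raises the organ pipe's frequency.
The beat rate rose, so the adjustment moved the organ pipe further from 541.3 Hz — it was already above the reference.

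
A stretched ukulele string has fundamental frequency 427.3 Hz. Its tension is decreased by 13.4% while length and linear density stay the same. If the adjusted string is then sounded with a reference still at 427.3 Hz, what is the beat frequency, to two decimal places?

29.66 Hz

For a string, f ∝ √T, so the new frequency is 427.3·√0.866 = 397.6416 Hz.
f_beat = |397.6416 − 427.3| = 29.66 Hz.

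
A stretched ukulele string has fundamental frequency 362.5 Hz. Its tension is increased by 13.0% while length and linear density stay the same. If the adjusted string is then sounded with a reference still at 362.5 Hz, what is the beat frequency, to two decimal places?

For a string, f ∝ √T, so the new frequency is 362.5·√1.130 = 385.3428 Hz.
f_beat = |385.3428 − 362.5| = 22.84 Hz.

22.84 Hz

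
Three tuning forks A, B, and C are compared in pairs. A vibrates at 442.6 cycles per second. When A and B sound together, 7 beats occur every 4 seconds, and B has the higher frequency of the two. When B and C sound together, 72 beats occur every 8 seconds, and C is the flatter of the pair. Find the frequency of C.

435.35 Hz

A–B: Beat frequency = 7/4 = 1.75 Hz.
B is above A, so f_B = 442.6 + 1.75 = 444.35 Hz.
B–C: Beat frequency = 72/8 = 9 Hz.
C is below B, so f_C = 444.35 − 9 = 435.35 Hz.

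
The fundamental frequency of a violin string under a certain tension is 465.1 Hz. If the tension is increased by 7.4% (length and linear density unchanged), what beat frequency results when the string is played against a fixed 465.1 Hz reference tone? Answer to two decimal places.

16.90 Hz

For a string, f ∝ √T, so the new frequency is 465.1·√1.074 = 482.0016 Hz.
f_beat = |482.0016 − 465.1| = 16.90 Hz.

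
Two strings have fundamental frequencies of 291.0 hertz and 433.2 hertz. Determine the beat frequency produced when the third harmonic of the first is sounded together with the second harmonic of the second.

6.6 Hz

Third harmonic of the first: 3·291.0 = 873.0 Hz.
Second harmonic of the second: 2·433.2 = 866.4 Hz.
f_beat = |873.0 − 866.4| = 6.6 Hz.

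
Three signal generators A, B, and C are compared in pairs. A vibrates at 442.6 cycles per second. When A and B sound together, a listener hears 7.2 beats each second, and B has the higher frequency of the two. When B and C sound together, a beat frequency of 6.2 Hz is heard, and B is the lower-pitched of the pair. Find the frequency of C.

456 Hz

B is above A, so f_B = 442.6 + 7.2 = 449.8 Hz.
C is above B, so f_C = 449.8 + 6.2 = 456 Hz.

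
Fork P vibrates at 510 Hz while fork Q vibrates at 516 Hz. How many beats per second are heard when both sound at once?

6 Hz

The beat frequency equals the magnitude of the frequency difference.
|510 − 516| = 6 Hz.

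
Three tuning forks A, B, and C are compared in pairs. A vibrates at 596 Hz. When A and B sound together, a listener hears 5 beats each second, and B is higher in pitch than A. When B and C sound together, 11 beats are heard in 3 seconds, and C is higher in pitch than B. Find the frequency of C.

604.6667 Hz

B is above A, so f_B = 596 + 5 = 601 Hz.
B–C: Beat frequency = 11/3 = 3.6667 Hz.
C is above B, so f_C = 601 + 3.6667 = 604.6667 Hz.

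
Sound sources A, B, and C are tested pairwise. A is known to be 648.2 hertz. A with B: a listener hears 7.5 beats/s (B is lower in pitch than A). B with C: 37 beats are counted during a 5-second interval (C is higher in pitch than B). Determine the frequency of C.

B is below A, so f_B = 648.2 − 7.5 = 640.7 Hz.
B–C: Beat frequency = 37/5 = 7.4 Hz.
C is above B, so f_C = 640.7 + 7.4 = 648.1 Hz.

648.1 Hz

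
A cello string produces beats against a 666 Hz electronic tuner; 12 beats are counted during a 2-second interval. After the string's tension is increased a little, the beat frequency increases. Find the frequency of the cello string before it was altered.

Beat frequency = 12/2 = 6 Hz.
|f − 666| = 6, so the cello string was at either 660 Hz or 672 Hz.
Higher tension means higher frequency; the adjustment raises the cello string's frequency.
The beat rate rose, so the adjustment moved the cello string further from 666 Hz — it was already above the reference.

672 Hz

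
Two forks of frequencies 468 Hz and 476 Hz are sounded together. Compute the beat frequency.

f_beat = |f₁ − f₂|.
|468 − 476| = 8 Hz.

8 Hz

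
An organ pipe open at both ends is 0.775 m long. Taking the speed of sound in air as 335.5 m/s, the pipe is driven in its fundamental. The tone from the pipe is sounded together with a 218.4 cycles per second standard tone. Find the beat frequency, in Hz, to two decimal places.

1.95 Hz

Open pipe: f_n = n·v/(2L) = 1·335.5/(2·0.775) = 216.4516 Hz.
f_beat = |216.4516 − 218.4| = 1.95 Hz.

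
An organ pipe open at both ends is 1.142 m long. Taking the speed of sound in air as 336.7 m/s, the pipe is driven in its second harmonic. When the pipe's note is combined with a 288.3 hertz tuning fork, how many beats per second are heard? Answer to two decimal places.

Open pipe: f_n = n·v/(2L) = 2·336.7/(2·1.142) = 294.8336 Hz.
f_beat = |294.8336 − 288.3| = 6.53 Hz.

6.53 Hz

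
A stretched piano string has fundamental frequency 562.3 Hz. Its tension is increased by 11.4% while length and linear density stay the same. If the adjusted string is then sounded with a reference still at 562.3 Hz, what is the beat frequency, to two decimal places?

31.19 Hz

For a string, f ∝ √T, so the new frequency is 562.3·√1.114 = 593.4863 Hz.
f_beat = |593.4863 − 562.3| = 31.19 Hz.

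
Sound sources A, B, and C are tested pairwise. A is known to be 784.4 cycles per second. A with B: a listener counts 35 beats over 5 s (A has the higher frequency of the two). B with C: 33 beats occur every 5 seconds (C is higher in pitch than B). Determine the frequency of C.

A–B: Beat frequency = 35/5 = 7 Hz.
B is below A, so f_B = 784.4 − 7 = 777.4 Hz.
B–C: Beat frequency = 33/5 = 6.6 Hz.
C is above B, so f_C = 777.4 + 6.6 = 784 Hz.

784 Hz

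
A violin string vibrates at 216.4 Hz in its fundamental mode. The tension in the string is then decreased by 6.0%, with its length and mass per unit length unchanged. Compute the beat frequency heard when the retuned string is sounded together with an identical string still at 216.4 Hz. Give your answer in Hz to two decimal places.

6.59 Hz

For a string, f ∝ √T, so the new frequency is 216.4·√0.940 = 209.8076 Hz.
f_beat = |209.8076 − 216.4| = 6.59 Hz.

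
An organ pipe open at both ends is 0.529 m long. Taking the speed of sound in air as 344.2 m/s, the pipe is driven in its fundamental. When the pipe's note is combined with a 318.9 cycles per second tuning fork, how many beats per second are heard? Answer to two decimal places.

6.43 Hz

Open pipe: f_n = n·v/(2L) = 1·344.2/(2·0.529) = 325.3308 Hz.
f_beat = |325.3308 − 318.9| = 6.43 Hz.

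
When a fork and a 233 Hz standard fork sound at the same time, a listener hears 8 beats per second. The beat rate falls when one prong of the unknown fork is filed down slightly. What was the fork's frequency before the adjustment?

|f − 233| = 8, so the fork was at either 225 Hz or 241 Hz.
Filing a prong removes mass and raises the fork's frequency; the adjustment raises the fork's frequency.
The beat rate fell, so the adjustment moved the fork toward 233 Hz — it must have started below the reference.

225 Hz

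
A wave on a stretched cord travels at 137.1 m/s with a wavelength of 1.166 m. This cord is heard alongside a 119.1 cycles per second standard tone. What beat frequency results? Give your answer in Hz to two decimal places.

1.52 Hz

Source frequency f = v/λ = 137.1/1.166 = 117.5815 Hz.
f_beat = |117.5815 − 119.1| = 1.52 Hz.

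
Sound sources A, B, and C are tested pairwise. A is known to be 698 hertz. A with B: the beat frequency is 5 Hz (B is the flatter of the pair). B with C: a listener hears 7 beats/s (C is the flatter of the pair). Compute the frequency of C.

B is below A, so f_B = 698 − 5 = 693 Hz.
C is below B, so f_C = 693 − 7 = 686 Hz.

686 Hz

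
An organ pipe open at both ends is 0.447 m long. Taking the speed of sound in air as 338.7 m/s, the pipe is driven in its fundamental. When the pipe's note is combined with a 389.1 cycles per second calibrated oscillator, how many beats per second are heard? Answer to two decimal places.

10.24 Hz

Open pipe: f_n = n·v/(2L) = 1·338.7/(2·0.447) = 378.8591 Hz.
f_beat = |378.8591 − 389.1| = 10.24 Hz.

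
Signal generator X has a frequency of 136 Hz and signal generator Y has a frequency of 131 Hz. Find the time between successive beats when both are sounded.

f_beat = |136 − 131| = 5 Hz.
Beat period T = 1 / f_beat = 1 / 5 s.

0.200 s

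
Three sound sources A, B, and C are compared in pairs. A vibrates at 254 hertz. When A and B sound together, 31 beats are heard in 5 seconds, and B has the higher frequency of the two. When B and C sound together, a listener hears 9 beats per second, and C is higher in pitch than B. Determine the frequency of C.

269.2 Hz

A–B: Beat frequency = 31/5 = 6.2 Hz.
B is above A, so f_B = 254 + 6.2 = 260.2 Hz.
C is above B, so f_C = 260.2 + 9 = 269.2 Hz.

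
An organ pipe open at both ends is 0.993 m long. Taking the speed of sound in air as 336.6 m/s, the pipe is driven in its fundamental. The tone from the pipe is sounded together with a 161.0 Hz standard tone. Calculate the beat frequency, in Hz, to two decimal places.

8.49 Hz

Open pipe: f_n = n·v/(2L) = 1·336.6/(2·0.993) = 169.4864 Hz.
f_beat = |169.4864 − 161.0| = 8.49 Hz.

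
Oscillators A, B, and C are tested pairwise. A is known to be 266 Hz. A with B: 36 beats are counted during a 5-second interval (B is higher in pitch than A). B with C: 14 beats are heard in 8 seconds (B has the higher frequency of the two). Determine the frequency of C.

A–B: Beat frequency = 36/5 = 7.2 Hz.
B is above A, so f_B = 266 + 7.2 = 273.2 Hz.
B–C: Beat frequency = 14/8 = 1.75 Hz.
C is below B, so f_C = 273.2 − 1.75 = 271.45 Hz.

271.45 Hz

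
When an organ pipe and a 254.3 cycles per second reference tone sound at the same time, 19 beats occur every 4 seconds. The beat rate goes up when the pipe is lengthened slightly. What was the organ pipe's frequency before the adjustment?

Beat frequency = 19/4 = 4.75 Hz.
|f − 254.3| = 4.75, so the organ pipe was at either 249.55 Hz or 259.05 Hz.
A longer pipe has a lower fundamental; the adjustment lowers the organ pipe's frequency.
The beat rate rose, so the adjustment moved the organ pipe further from 254.3 Hz — it was already below the reference.

249.55 Hz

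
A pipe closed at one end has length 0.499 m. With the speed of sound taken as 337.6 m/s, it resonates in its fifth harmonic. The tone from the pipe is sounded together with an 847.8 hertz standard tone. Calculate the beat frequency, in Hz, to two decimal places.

Closed pipe (odd harmonics): f_n = n·v/(4L) = 5·337.6/(4·0.499) = 845.6914 Hz.
f_beat = |845.6914 − 847.8| = 2.11 Hz.

2.11 Hz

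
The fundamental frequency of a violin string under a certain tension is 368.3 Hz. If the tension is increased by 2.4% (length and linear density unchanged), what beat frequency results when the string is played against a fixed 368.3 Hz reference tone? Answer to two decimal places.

4.39 Hz

For a string, f ∝ √T, so the new frequency is 368.3·√1.024 = 372.6934 Hz.
f_beat = |372.6934 − 368.3| = 4.39 Hz.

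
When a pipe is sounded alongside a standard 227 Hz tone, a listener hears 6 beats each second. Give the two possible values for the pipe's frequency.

|f − 227| = 6, so f = 227 ± 6.

221 Hz or 233 Hz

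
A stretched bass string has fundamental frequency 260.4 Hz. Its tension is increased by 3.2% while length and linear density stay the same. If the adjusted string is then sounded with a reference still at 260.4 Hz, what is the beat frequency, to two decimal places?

4.13 Hz

For a string, f ∝ √T, so the new frequency is 260.4·√1.032 = 264.5336 Hz.
f_beat = |264.5336 − 260.4| = 4.13 Hz.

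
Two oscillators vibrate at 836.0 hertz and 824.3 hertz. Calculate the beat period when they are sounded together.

f_beat = |836.0 − 824.3| = 11.7 Hz.
Beat period T = 1 / f_beat = 1 / 11.7 s.

0.085 s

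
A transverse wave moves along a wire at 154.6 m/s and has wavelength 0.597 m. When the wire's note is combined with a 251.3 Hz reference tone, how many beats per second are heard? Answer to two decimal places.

7.66 Hz

Source frequency f = v/λ = 154.6/0.597 = 258.9615 Hz.
f_beat = |258.9615 − 251.3| = 7.66 Hz.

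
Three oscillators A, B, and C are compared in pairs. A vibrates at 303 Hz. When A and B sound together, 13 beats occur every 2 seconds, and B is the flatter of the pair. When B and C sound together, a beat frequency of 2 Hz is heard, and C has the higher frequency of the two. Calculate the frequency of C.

A–B: Beat frequency = 13/2 = 6.5 Hz.
B is below A, so f_B = 303 − 6.5 = 296.5 Hz.
C is above B, so f_C = 296.5 + 2 = 298.5 Hz.

298.5 Hz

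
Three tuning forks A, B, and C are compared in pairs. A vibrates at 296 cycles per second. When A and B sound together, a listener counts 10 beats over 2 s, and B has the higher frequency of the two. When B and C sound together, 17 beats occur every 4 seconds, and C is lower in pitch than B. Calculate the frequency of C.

296.75 Hz

A–B: Beat frequency = 10/2 = 5 Hz.
B is above A, so f_B = 296 + 5 = 301 Hz.
B–C: Beat frequency = 17/4 = 4.25 Hz.
C is below B, so f_C = 301 − 4.25 = 296.75 Hz.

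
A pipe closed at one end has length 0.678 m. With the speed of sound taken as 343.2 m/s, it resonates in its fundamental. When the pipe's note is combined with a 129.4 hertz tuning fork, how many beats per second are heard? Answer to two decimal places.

Closed pipe (odd harmonics): f_n = n·v/(4L) = 1·343.2/(4·0.678) = 126.5487 Hz.
f_beat = |126.5487 − 129.4| = 2.85 Hz.

2.85 Hz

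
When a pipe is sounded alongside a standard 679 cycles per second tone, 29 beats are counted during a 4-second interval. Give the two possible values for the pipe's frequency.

671.75 Hz or 686.25 Hz

Beat frequency = 29/4 = 7.25 Hz.
|f − 679| = 7.25, so f = 679 ± 7.25.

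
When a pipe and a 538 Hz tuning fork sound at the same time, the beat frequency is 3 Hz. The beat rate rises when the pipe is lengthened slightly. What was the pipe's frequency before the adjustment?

|f − 538| = 3, so the pipe was at either 535 Hz or 541 Hz.
A longer pipe has a lower fundamental; the adjustment lowers the pipe's frequency.
The beat rate rose, so the adjustment moved the pipe further from 538 Hz — it was already below the reference.

535 Hz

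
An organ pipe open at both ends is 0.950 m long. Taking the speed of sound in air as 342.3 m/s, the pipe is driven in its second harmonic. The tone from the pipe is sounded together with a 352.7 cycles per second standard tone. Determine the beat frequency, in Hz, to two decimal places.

Open pipe: f_n = n·v/(2L) = 2·342.3/(2·0.950) = 360.3158 Hz.
f_beat = |360.3158 − 352.7| = 7.62 Hz.

7.62 Hz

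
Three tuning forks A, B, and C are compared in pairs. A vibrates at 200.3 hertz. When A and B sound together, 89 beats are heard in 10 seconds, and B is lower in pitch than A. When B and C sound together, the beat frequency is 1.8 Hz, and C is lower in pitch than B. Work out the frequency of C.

A–B: Beat frequency = 89/10 = 8.9 Hz.
B is below A, so f_B = 200.3 − 8.9 = 191.4 Hz.
C is below B, so f_C = 191.4 − 1.8 = 189.6 Hz.

189.6 Hz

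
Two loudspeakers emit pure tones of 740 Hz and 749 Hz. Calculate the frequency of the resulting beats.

The beat frequency equals the magnitude of the frequency difference.
|740 − 749| = 9 Hz.

9 Hz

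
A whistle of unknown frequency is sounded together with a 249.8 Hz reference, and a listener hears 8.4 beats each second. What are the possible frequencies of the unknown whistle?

241.4 Hz or 258.2 Hz

|f − 249.8| = 8.4, so f = 249.8 ± 8.4.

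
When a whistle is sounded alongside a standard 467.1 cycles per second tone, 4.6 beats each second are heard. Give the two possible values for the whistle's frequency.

|f − 467.1| = 4.6, so f = 467.1 ± 4.6.

462.5 Hz or 471.7 Hz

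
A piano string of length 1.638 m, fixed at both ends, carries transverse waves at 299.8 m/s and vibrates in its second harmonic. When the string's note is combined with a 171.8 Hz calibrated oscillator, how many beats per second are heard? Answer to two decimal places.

11.23 Hz

For a string fixed at both ends, f_n = n·v/(2L) = 2·299.8/(2·1.638) = 183.0281 Hz.
f_beat = |183.0281 − 171.8| = 11.23 Hz.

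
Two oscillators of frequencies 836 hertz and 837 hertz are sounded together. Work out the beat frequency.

1 Hz

The beat frequency equals the magnitude of the frequency difference.
|836 − 837| = 1 Hz.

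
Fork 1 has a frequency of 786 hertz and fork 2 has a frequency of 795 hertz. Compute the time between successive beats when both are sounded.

0.111 s

f_beat = |786 − 795| = 9 Hz.
Beat period T = 1 / f_beat = 1 / 9 s.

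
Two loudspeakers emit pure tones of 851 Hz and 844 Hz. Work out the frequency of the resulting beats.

7 Hz

Beats arise from superposition of two nearby frequencies; the beat rate is |f₁ − f₂|.
|851 − 844| = 7 Hz.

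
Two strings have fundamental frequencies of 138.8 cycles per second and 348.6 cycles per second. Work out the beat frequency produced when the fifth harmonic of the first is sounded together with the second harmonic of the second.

Fifth harmonic of the first: 5·138.8 = 694.0 Hz.
Second harmonic of the second: 2·348.6 = 697.2 Hz.
f_beat = |694.0 − 697.2| = 3.2 Hz.

3.2 Hz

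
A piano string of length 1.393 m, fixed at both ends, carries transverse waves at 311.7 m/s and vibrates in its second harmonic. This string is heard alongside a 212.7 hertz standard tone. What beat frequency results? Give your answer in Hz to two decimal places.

11.06 Hz

For a string fixed at both ends, f_n = n·v/(2L) = 2·311.7/(2·1.393) = 223.7617 Hz.
f_beat = |223.7617 − 212.7| = 11.06 Hz.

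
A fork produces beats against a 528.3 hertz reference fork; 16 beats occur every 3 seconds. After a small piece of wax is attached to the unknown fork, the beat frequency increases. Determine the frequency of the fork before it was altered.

522.9667 Hz

Beat frequency = 16/3 = 5.3333 Hz.
|f − 528.3| = 5.3333, so the fork was at either 522.9667 Hz or 533.6333 Hz.
Loading a fork with wax lowers its frequency; the adjustment lowers the fork's frequency.
The beat rate rose, so the adjustment moved the fork further from 528.3 Hz — it was already below the reference.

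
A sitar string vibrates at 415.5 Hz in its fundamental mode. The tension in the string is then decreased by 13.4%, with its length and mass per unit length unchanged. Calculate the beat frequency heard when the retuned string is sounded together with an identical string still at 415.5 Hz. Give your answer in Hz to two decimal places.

For a string, f ∝ √T, so the new frequency is 415.5·√0.866 = 386.6606 Hz.
f_beat = |386.6606 − 415.5| = 28.84 Hz.

28.84 Hz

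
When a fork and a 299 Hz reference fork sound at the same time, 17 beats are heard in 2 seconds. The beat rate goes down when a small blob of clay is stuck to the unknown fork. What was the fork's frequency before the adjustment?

Beat frequency = 17/2 = 8.5 Hz.
|f − 299| = 8.5, so the fork was at either 290.5 Hz or 307.5 Hz.
Adding mass to a fork lowers its frequency; the adjustment lowers the fork's frequency.
The beat rate fell, so the adjustment moved the fork toward 299 Hz — it must have started above the reference.

307.5 Hz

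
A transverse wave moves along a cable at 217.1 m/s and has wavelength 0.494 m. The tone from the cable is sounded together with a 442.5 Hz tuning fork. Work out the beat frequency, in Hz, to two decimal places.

3.03 Hz

Source frequency f = v/λ = 217.1/0.494 = 439.4737 Hz.
f_beat = |439.4737 − 442.5| = 3.03 Hz.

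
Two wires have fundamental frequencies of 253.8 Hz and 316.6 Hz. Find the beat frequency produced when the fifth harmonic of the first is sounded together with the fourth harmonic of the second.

2.6 Hz

Fifth harmonic of the first: 5·253.8 = 1269.0 Hz.
Fourth harmonic of the second: 4·316.6 = 1266.4 Hz.
f_beat = |1269.0 − 1266.4| = 2.6 Hz.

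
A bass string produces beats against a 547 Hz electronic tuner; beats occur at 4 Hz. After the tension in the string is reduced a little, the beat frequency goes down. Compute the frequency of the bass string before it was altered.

551 Hz

|f − 547| = 4, so the bass string was at either 543 Hz or 551 Hz.
Lower tension means lower frequency; the adjustment lowers the bass string's frequency.
The beat rate fell, so the adjustment moved the bass string toward 547 Hz — it must have started above the reference.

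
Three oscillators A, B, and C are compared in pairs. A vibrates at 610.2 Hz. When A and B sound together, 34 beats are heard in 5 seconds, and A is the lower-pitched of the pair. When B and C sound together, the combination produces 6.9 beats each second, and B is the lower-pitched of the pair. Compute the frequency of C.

623.9 Hz

A–B: Beat frequency = 34/5 = 6.8 Hz.
B is above A, so f_B = 610.2 + 6.8 = 617 Hz.
C is above B, so f_C = 617 + 6.9 = 623.9 Hz.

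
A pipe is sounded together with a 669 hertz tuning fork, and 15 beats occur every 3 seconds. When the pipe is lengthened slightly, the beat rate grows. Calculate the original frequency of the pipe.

Beat frequency = 15/3 = 5 Hz.
|f − 669| = 5, so the pipe was at either 664 Hz or 674 Hz.
A longer pipe has a lower fundamental; the adjustment lowers the pipe's frequency.
The beat rate rose, so the adjustment moved the pipe further from 669 Hz — it was already below the reference.

664 Hz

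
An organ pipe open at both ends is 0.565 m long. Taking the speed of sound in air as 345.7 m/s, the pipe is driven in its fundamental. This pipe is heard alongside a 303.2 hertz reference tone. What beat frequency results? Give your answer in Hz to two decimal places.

2.73 Hz

Open pipe: f_n = n·v/(2L) = 1·345.7/(2·0.565) = 305.9292 Hz.
f_beat = |305.9292 − 303.2| = 2.73 Hz.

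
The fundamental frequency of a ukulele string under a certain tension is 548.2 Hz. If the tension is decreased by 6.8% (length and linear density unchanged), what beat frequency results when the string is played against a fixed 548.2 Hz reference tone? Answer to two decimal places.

For a string, f ∝ √T, so the new frequency is 548.2·√0.932 = 529.2331 Hz.
f_beat = |529.2331 − 548.2| = 18.97 Hz.

18.97 Hz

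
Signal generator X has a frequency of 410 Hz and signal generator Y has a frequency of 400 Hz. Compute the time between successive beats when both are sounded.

f_beat = |410 − 400| = 10 Hz.
Beat period T = 1 / f_beat = 1 / 10 s.

0.100 s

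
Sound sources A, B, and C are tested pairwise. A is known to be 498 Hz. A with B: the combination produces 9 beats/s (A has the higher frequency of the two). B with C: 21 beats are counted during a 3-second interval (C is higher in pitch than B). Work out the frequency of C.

B is below A, so f_B = 498 − 9 = 489 Hz.
B–C: Beat frequency = 21/3 = 7 Hz.
C is above B, so f_C = 489 + 7 = 496 Hz.

496 Hz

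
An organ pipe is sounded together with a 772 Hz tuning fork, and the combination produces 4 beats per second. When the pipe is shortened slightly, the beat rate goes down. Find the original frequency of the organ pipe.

|f − 772| = 4, so the organ pipe was at either 768 Hz or 776 Hz.
A shorter pipe has a higher fundamental; the adjustment raises the organ pipe's frequency.
The beat rate fell, so the adjustment moved the organ pipe toward 772 Hz — it must have started below the reference.

768 Hz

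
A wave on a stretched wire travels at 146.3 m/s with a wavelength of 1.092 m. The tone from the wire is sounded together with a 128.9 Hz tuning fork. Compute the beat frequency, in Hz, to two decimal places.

5.07 Hz

Source frequency f = v/λ = 146.3/1.092 = 133.9744 Hz.
f_beat = |133.9744 − 128.9| = 5.07 Hz.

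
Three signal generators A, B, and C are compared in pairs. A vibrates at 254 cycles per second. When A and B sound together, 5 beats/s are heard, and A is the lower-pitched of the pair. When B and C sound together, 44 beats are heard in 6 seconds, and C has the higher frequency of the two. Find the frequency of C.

B is above A, so f_B = 254 + 5 = 259 Hz.
B–C: Beat frequency = 44/6 = 7.3333 Hz.
C is above B, so f_C = 259 + 7.3333 = 266.3333 Hz.

266.3333 Hz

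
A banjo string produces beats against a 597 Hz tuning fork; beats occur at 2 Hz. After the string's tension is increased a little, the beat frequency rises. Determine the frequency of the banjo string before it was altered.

599 Hz

|f − 597| = 2, so the banjo string was at either 595 Hz or 599 Hz.
Higher tension means higher frequency; the adjustment raises the banjo string's frequency.
The beat rate rose, so the adjustment moved the banjo string further from 597 Hz — it was already above the reference.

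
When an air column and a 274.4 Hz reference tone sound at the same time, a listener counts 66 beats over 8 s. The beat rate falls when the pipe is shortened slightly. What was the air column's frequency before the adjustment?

Beat frequency = 66/8 = 8.25 Hz.
|f − 274.4| = 8.25, so the air column was at either 266.15 Hz or 282.65 Hz.
A shorter pipe has a higher fundamental; the adjustment raises the air column's frequency.
The beat rate fell, so the adjustment moved the air column toward 274.4 Hz — it must have started below the reference.

266.15 Hz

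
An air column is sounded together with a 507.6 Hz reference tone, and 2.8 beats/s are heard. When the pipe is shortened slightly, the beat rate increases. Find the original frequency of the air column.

|f − 507.6| = 2.8, so the air column was at either 504.8 Hz or 510.4 Hz.
A shorter pipe has a higher fundamental; the adjustment raises the air column's frequency.
The beat rate rose, so the adjustment moved the air column further from 507.6 Hz — it was already above the reference.

510.4 Hz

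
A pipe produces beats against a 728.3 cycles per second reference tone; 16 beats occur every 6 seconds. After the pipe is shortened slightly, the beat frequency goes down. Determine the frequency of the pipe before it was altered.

Beat frequency = 16/6 = 2.6667 Hz.
|f − 728.3| = 2.6667, so the pipe was at either 725.6333 Hz or 730.9667 Hz.
A shorter pipe has a higher fundamental; the adjustment raises the pipe's frequency.
The beat rate fell, so the adjustment moved the pipe toward 728.3 Hz — it must have started below the reference.

725.6333 Hz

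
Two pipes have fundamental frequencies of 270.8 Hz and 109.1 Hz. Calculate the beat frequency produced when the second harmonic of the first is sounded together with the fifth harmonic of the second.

3.9 Hz

Second harmonic of the first: 2·270.8 = 541.6 Hz.
Fifth harmonic of the second: 5·109.1 = 545.5 Hz.
f_beat = |541.6 − 545.5| = 3.9 Hz.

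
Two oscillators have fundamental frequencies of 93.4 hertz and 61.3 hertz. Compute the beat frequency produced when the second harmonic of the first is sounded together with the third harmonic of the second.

2.9 Hz

Second harmonic of the first: 2·93.4 = 186.8 Hz.
Third harmonic of the second: 3·61.3 = 183.9 Hz.
f_beat = |186.8 − 183.9| = 2.9 Hz.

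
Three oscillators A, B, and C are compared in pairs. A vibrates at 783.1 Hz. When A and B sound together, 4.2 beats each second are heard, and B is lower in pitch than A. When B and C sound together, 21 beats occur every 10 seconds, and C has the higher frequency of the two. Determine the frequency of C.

781 Hz

B is below A, so f_B = 783.1 − 4.2 = 778.9 Hz.
B–C: Beat frequency = 21/10 = 2.1 Hz.
C is above B, so f_C = 778.9 + 2.1 = 781 Hz.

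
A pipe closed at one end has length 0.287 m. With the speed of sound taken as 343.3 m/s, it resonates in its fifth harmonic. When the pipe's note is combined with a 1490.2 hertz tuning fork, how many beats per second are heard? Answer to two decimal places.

Closed pipe (odd harmonics): f_n = n·v/(4L) = 5·343.3/(4·0.287) = 1495.2091 Hz.
f_beat = |1495.2091 − 1490.2| = 5.01 Hz.

5.01 Hz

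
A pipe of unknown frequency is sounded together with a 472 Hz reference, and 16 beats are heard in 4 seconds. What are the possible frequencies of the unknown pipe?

468 Hz or 476 Hz

Beat frequency = 16/4 = 4 Hz.
|f − 472| = 4, so f = 472 ± 4.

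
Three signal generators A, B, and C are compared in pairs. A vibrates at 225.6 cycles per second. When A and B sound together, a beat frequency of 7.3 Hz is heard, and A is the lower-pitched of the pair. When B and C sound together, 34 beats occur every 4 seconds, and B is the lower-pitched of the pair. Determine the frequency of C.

241.4 Hz

B is above A, so f_B = 225.6 + 7.3 = 232.9 Hz.
B–C: Beat frequency = 34/4 = 8.5 Hz.
C is above B, so f_C = 232.9 + 8.5 = 241.4 Hz.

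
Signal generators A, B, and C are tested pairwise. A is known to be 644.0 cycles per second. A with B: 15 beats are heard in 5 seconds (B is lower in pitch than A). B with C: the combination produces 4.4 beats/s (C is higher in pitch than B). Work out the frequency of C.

645.4 Hz

A–B: Beat frequency = 15/5 = 3 Hz.
B is below A, so f_B = 644.0 − 3 = 641 Hz.
C is above B, so f_C = 641 + 4.4 = 645.4 Hz.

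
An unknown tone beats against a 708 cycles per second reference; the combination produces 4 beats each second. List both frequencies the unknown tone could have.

704 Hz or 712 Hz

|f − 708| = 4, so f = 708 ± 4.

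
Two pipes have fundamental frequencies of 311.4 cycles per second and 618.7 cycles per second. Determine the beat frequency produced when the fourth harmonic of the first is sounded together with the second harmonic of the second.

Fourth harmonic of the first: 4·311.4 = 1245.6 Hz.
Second harmonic of the second: 2·618.7 = 1237.4 Hz.
f_beat = |1245.6 − 1237.4| = 8.2 Hz.

8.2 Hz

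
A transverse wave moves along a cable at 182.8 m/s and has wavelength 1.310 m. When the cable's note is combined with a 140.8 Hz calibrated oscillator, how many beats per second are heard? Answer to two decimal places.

1.26 Hz

Source frequency f = v/λ = 182.8/1.310 = 139.5420 Hz.
f_beat = |139.5420 − 140.8| = 1.26 Hz.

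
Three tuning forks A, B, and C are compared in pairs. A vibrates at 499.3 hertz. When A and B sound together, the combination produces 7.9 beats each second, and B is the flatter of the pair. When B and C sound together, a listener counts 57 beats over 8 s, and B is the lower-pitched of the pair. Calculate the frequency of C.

498.525 Hz

B is below A, so f_B = 499.3 − 7.9 = 491.4 Hz.
B–C: Beat frequency = 57/8 = 7.125 Hz.
C is above B, so f_C = 491.4 + 7.125 = 498.525 Hz.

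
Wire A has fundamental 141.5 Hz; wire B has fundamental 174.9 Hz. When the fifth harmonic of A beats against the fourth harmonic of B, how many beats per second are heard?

7.9 Hz

Fifth harmonic of the first: 5·141.5 = 707.5 Hz.
Fourth harmonic of the second: 4·174.9 = 699.6 Hz.
f_beat = |707.5 − 699.6| = 7.9 Hz.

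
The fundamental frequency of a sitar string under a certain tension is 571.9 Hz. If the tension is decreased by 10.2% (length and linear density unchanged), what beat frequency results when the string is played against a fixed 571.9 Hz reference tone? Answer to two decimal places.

For a string, f ∝ √T, so the new frequency is 571.9·√0.898 = 541.9488 Hz.
f_beat = |541.9488 − 571.9| = 29.95 Hz.

29.95 Hz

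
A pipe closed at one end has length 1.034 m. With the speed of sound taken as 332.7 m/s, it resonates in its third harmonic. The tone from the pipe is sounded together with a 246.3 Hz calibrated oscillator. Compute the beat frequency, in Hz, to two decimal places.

Closed pipe (odd harmonics): f_n = n·v/(4L) = 3·332.7/(4·1.034) = 241.3201 Hz.
f_beat = |241.3201 − 246.3| = 4.98 Hz.

4.98 Hz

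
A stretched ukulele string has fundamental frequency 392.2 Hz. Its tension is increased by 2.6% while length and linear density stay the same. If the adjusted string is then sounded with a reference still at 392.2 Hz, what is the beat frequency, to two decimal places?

For a string, f ∝ √T, so the new frequency is 392.2·√1.026 = 397.2659 Hz.
f_beat = |397.2659 − 392.2| = 5.07 Hz.

5.07 Hz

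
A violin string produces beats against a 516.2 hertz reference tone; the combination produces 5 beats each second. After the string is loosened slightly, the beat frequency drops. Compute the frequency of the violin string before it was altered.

|f − 516.2| = 5, so the violin string was at either 511.2 Hz or 521.2 Hz.
Reducing tension lowers a string's frequency; the adjustment lowers the violin string's frequency.
The beat rate fell, so the adjustment moved the violin string toward 516.2 Hz — it must have started above the reference.

521.2 Hz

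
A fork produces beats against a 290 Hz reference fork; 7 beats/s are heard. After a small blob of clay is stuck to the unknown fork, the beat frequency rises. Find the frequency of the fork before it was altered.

283 Hz

|f − 290| = 7, so the fork was at either 283 Hz or 297 Hz.
Adding mass to a fork lowers its frequency; the adjustment lowers the fork's frequency.
The beat rate rose, so the adjustment moved the fork further from 290 Hz — it was already below the reference.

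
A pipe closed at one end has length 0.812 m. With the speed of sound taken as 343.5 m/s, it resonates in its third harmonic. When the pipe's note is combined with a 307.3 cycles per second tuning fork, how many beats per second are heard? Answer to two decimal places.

9.97 Hz

Closed pipe (odd harmonics): f_n = n·v/(4L) = 3·343.5/(4·0.812) = 317.2722 Hz.
f_beat = |317.2722 − 307.3| = 9.97 Hz.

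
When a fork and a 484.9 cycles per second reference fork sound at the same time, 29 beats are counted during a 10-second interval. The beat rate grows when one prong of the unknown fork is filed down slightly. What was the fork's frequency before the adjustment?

Beat frequency = 29/10 = 2.9 Hz.
|f − 484.9| = 2.9, so the fork was at either 482 Hz or 487.8 Hz.
Filing a prong removes mass and raises the fork's frequency; the adjustment raises the fork's frequency.
The beat rate rose, so the adjustment moved the fork further from 484.9 Hz — it was already above the reference.

487.8 Hz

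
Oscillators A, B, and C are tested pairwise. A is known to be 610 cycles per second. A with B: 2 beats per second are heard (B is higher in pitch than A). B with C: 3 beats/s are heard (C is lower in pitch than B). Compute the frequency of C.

B is above A, so f_B = 610 + 2 = 612 Hz.
C is below B, so f_C = 612 − 3 = 609 Hz.

609 Hz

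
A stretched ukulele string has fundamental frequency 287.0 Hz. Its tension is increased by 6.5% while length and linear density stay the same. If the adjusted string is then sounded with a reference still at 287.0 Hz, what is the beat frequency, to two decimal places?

9.18 Hz

For a string, f ∝ √T, so the new frequency is 287.0·√1.065 = 296.1807 Hz.
f_beat = |296.1807 − 287.0| = 9.18 Hz.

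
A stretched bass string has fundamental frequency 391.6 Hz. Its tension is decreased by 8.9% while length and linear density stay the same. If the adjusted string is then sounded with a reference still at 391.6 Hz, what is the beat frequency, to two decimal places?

17.83 Hz

For a string, f ∝ √T, so the new frequency is 391.6·√0.911 = 373.7678 Hz.
f_beat = |373.7678 − 391.6| = 17.83 Hz.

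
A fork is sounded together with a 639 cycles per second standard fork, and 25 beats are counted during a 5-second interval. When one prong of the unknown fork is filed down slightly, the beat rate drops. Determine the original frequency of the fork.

Beat frequency = 25/5 = 5 Hz.
|f − 639| = 5, so the fork was at either 634 Hz or 644 Hz.
Filing a prong removes mass and raises the fork's frequency; the adjustment raises the fork's frequency.
The beat rate fell, so the adjustment moved the fork toward 639 Hz — it must have started below the reference.

634 Hz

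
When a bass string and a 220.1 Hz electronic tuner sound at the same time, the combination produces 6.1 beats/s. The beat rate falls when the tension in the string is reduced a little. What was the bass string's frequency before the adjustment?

226.2 Hz

|f − 220.1| = 6.1, so the bass string was at either 214 Hz or 226.2 Hz.
Lower tension means lower frequency; the adjustment lowers the bass string's frequency.
The beat rate fell, so the adjustment moved the bass string toward 220.1 Hz — it must have started above the reference.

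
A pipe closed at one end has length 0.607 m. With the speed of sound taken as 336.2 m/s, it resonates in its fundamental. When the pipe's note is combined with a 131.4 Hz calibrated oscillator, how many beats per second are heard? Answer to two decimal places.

7.07 Hz

Closed pipe (odd harmonics): f_n = n·v/(4L) = 1·336.2/(4·0.607) = 138.4679 Hz.
f_beat = |138.4679 − 131.4| = 7.07 Hz.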